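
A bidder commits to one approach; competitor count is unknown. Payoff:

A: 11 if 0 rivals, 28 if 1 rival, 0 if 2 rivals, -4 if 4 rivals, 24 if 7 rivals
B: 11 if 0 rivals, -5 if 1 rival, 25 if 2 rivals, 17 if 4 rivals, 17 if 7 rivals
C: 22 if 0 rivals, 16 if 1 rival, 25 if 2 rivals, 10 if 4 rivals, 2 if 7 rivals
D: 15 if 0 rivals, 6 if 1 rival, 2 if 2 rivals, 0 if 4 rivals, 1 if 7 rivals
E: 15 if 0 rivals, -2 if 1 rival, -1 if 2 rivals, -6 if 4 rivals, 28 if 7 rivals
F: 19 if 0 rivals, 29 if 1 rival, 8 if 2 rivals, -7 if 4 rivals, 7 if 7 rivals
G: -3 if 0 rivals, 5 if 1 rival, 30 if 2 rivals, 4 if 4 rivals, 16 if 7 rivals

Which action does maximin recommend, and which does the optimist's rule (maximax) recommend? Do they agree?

Row minima: A=-4, B=-5, C=2, D=0, E=-6, F=-7, G=-3
Best worst-case = 2 → C.
Row maxima: A=28, B=25, C=25, D=15, E=28, F=29, G=30
Best best-case = 30 → G.

maximin → C; maximax → G (disagree)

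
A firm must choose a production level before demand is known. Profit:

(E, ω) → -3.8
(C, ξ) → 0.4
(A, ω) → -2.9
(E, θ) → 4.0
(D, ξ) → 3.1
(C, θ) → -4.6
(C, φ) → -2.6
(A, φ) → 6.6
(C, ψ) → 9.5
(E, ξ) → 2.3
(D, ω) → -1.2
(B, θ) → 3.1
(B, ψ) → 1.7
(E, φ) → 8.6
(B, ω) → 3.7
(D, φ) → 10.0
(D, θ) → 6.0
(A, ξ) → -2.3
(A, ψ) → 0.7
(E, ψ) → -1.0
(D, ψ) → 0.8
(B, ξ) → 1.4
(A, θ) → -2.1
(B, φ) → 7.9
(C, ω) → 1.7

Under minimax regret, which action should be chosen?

Column bests: θ=6.0, φ=10.0, ψ=9.5, ω=3.7, ξ=3.1.
A regrets: 8.1, 3.4, 8.8, 6.6, 5.4 → max 8.8
B regrets: 2.9, 2.1, 7.8, 0.0, 1.7 → max 7.8
C regrets: 10.6, 12.6, 0.0, 2.0, 2.7 → max 12.6
D regrets: 0.0, 0.0, 8.7, 4.9, 0.0 → max 8.7
E regrets: 2.0, 1.4, 10.5, 7.5, 0.8 → max 10.5
Smallest max regret = 7.8 → B.

B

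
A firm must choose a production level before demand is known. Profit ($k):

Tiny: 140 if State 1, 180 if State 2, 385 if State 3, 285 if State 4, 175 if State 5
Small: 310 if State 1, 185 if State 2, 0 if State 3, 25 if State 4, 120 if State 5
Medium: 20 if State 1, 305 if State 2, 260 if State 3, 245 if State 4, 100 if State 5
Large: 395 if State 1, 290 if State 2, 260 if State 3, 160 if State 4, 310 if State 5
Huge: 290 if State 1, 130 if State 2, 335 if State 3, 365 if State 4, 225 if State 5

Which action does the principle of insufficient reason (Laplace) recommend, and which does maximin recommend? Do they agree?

Row averages: Tiny=233, Small=128, Medium=186, Large=283, Huge=269
Highest average = 283 → Large.
Row minima: Tiny=140, Small=0, Medium=20, Large=160, Huge=130
Best worst-case = 160 → Large.

laplace → Large; maximin → Large (agree)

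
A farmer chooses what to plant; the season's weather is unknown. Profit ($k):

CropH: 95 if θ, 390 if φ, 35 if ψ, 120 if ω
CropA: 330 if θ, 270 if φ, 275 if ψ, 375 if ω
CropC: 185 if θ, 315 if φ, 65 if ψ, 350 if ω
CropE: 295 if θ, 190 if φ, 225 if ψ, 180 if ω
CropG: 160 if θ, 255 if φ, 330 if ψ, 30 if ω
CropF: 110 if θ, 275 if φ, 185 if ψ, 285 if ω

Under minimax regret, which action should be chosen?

CropA

Column bests: θ=330, φ=390, ψ=330, ω=375.
CropH regrets: 235, 0, 295, 255 → max 295
CropA regrets: 0, 120, 55, 0 → max 120
CropC regrets: 145, 75, 265, 25 → max 265
CropE regrets: 35, 200, 105, 195 → max 200
CropG regrets: 170, 135, 0, 345 → max 345
CropF regrets: 220, 115, 145, 90 → max 220
Smallest max regret = 120 → CropA.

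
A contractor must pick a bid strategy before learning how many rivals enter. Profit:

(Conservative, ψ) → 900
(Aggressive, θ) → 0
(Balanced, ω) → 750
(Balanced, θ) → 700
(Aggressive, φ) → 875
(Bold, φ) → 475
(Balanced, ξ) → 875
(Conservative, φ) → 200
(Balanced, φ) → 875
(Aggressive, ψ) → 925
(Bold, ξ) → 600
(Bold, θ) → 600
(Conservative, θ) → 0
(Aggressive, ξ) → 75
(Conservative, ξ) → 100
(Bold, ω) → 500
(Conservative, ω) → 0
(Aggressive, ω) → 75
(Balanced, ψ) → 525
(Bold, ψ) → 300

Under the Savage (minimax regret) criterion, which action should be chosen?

Column bests: θ=700, φ=875, ψ=925, ω=750, ξ=875.
Conservative regrets: 700, 675, 25, 750, 775 → max 775
Balanced regrets: 0, 0, 400, 0, 0 → max 400
Aggressive regrets: 700, 0, 0, 675, 800 → max 800
Bold regrets: 100, 400, 625, 250, 275 → max 625
Smallest max regret = 400 → Balanced.

Balanced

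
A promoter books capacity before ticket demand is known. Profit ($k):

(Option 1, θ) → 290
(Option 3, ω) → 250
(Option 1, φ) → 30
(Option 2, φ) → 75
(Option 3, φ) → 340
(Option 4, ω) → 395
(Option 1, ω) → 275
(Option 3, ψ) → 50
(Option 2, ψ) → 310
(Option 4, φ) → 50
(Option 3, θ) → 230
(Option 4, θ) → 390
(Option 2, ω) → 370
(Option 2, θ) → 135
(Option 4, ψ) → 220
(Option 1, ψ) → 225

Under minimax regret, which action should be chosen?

Option 3

Column bests: θ=390, φ=340, ψ=310, ω=395.
Option 1 regrets: 100, 310, 85, 120 → max 310
Option 2 regrets: 255, 265, 0, 25 → max 265
Option 3 regrets: 160, 0, 260, 145 → max 260
Option 4 regrets: 0, 290, 90, 0 → max 290
Smallest max regret = 260 → Option 3.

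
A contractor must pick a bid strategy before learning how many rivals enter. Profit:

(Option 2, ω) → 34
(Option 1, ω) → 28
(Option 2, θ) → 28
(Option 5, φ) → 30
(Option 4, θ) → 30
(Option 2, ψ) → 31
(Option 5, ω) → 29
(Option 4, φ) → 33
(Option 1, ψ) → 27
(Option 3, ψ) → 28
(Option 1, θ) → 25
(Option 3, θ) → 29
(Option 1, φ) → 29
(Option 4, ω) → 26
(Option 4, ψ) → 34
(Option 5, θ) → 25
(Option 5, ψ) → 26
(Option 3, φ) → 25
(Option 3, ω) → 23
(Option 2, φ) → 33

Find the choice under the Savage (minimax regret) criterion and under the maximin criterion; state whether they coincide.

minimax regret → Option 2; maximin → Option 2 (agree)

Column bests: θ=30, φ=33, ψ=34, ω=34.
Option 1 regrets: 5, 4, 7, 6 → max 7
Option 2 regrets: 2, 0, 3, 0 → max 3
Option 3 regrets: 1, 8, 6, 11 → max 11
Option 4 regrets: 0, 0, 0, 8 → max 8
Option 5 regrets: 5, 3, 8, 5 → max 8
Smallest max regret = 3 → Option 2.
Row minima: Option 1=25, Option 2=28, Option 3=23, Option 4=26, Option 5=25
Best worst-case = 28 → Option 2.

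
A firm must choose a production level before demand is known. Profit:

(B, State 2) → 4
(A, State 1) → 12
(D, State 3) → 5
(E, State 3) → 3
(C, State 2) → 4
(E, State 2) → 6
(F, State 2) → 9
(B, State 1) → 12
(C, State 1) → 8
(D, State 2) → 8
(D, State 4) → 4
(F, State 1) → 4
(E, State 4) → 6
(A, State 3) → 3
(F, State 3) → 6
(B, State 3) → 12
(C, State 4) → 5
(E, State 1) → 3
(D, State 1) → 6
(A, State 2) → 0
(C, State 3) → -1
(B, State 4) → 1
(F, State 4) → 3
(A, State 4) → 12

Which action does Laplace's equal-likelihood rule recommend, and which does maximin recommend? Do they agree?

laplace → B; maximin → D (disagree)

Row averages: A=6.75, B=7.25, C=4, D=5.75, E=4.5, F=5.5
Highest average = 7.25 → B.
Row minima: A=0, B=1, C=-1, D=4, E=3, F=3
Best worst-case = 4 → D.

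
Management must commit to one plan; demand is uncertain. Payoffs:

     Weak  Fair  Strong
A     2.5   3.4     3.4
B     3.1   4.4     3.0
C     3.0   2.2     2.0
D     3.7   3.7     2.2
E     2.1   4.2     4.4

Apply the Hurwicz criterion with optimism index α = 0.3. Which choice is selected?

A: 0.3·3.4 + 0.7·2.5 = 2.77
B: 0.3·4.4 + 0.7·3.0 = 3.42
C: 0.3·3.0 + 0.7·2.0 = 2.3
D: 0.3·3.7 + 0.7·2.2 = 2.65
E: 0.3·4.4 + 0.7·2.1 = 2.79
Highest Hurwicz score = 3.42 → B.

B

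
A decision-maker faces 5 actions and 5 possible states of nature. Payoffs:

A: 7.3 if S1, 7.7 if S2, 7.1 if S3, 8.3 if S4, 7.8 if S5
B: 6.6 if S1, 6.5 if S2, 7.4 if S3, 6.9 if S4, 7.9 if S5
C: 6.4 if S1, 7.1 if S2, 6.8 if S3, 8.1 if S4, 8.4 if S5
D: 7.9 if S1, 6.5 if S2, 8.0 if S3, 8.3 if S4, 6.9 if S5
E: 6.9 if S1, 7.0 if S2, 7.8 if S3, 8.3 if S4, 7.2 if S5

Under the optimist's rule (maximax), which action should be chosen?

Row maxima: A=8.3, B=7.9, C=8.4, D=8.3, E=8.3
Best best-case = 8.4 → C.

C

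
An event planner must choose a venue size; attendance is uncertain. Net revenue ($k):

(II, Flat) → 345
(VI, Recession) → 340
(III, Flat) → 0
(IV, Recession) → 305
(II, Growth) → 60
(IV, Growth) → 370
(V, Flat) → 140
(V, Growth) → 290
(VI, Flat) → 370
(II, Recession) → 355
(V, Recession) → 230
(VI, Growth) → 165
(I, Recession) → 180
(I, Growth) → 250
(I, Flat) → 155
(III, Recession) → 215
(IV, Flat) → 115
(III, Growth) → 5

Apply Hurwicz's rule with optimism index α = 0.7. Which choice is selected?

VI

I: 0.7·250 + 0.3·155 = 221.5
II: 0.7·355 + 0.3·60 = 266.5
III: 0.7·215 + 0.3·0 = 150.5
IV: 0.7·370 + 0.3·115 = 293.5
V: 0.7·290 + 0.3·140 = 245
VI: 0.7·370 + 0.3·165 = 308.5
Highest Hurwicz score = 308.5 → VI.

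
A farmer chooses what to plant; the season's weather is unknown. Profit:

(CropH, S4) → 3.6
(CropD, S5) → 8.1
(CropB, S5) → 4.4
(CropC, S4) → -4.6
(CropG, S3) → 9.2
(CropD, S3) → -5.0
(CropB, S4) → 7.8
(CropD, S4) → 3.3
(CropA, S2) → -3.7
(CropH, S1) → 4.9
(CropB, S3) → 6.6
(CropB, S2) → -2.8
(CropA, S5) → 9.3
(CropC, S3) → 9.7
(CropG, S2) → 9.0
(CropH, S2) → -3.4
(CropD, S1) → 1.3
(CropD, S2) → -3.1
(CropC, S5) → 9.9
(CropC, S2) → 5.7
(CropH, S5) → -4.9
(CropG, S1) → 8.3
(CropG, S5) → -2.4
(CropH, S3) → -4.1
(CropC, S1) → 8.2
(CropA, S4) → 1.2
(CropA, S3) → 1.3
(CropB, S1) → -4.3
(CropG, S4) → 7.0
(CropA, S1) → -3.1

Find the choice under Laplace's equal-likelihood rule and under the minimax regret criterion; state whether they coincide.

laplace → CropG; minimax regret → CropG (agree)

Row averages: CropB=2.34, CropC=5.78, CropA=1, CropH=-0.78, CropD=0.92, CropG=6.22
Highest average = 6.22 → CropG.
Column bests: S1=8.3, S2=9.0, S3=9.7, S4=7.8, S5=9.9.
CropB regrets: 12.6, 11.8, 3.1, 0.0, 5.5 → max 12.6
CropC regrets: 0.1, 3.3, 0.0, 12.4, 0.0 → max 12.4
CropA regrets: 11.4, 12.7, 8.4, 6.6, 0.6 → max 12.7
CropH regrets: 3.4, 12.4, 13.8, 4.2, 14.8 → max 14.8
CropD regrets: 7.0, 12.1, 14.7, 4.5, 1.8 → max 14.7
CropG regrets: 0.0, 0.0, 0.5, 0.8, 12.3 → max 12.3
Smallest max regret = 12.3 → CropG.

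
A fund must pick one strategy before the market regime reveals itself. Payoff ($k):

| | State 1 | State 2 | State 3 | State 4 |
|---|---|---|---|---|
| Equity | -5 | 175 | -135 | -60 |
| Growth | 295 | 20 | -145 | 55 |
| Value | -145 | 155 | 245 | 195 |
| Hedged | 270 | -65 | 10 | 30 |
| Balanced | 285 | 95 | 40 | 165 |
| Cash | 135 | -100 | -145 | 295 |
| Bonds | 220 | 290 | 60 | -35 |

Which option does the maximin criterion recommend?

Balanced

Row minima: Equity=-135, Growth=-145, Value=-145, Hedged=-65, Balanced=40, Cash=-145, Bonds=-35
Best worst-case = 40 → Balanced.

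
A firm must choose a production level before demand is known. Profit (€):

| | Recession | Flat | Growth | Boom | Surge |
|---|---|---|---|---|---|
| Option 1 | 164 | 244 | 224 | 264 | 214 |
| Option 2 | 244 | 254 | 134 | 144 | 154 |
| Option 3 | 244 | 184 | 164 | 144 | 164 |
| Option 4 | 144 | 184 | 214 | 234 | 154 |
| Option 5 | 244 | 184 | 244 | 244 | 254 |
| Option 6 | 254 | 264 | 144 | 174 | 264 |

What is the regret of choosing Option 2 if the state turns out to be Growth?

110

Best payoff under Growth is 244.
Regret = 244 − 134 = 110.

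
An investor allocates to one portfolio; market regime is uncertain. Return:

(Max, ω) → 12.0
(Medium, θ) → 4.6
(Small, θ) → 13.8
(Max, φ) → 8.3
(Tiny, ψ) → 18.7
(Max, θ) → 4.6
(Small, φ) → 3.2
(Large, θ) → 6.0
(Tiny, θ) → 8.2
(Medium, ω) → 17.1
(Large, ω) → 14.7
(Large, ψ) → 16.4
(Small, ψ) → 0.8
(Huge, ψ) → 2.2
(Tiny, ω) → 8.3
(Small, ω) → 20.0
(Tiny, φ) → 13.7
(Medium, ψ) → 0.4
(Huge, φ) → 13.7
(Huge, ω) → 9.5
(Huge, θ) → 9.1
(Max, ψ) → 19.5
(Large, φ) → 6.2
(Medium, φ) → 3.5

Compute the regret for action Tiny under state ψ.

Best payoff under ψ is 19.5.
Regret = 19.5 − 18.7 = 0.8.

0.8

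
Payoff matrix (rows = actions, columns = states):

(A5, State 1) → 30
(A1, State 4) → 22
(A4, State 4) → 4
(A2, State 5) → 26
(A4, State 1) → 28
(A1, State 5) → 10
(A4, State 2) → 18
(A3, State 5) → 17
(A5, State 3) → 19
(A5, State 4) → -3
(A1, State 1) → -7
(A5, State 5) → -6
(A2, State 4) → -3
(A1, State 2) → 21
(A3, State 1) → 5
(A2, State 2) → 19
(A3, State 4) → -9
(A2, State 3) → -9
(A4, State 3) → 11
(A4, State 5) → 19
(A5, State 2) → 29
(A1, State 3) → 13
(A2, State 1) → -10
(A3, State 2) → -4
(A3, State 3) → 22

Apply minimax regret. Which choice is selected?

Column bests: State 1=30, State 2=29, State 3=22, State 4=22, State 5=26.
A1 regrets: 37, 8, 9, 0, 16 → max 37
A2 regrets: 40, 10, 31, 25, 0 → max 40
A3 regrets: 25, 33, 0, 31, 9 → max 33
A4 regrets: 2, 11, 11, 18, 7 → max 18
A5 regrets: 0, 0, 3, 25, 32 → max 32
Smallest max regret = 18 → A4.

A4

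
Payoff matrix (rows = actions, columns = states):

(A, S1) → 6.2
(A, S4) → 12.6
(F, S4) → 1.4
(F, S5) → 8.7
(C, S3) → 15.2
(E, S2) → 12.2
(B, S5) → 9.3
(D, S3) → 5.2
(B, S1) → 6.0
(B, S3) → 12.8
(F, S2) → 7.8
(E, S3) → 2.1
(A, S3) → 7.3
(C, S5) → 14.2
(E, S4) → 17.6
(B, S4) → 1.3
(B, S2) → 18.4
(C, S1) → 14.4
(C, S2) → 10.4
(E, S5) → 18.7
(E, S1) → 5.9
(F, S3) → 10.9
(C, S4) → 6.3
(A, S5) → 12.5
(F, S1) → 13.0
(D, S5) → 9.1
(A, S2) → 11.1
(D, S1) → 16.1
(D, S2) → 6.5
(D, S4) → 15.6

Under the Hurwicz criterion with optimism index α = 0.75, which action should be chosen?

E

A: 0.75·12.6 + 0.25·6.2 = 11
B: 0.75·18.4 + 0.25·1.3 = 14.125
C: 0.75·15.2 + 0.25·6.3 = 12.975
D: 0.75·16.1 + 0.25·5.2 = 13.375
E: 0.75·18.7 + 0.25·2.1 = 14.55
F: 0.75·13.0 + 0.25·1.4 = 10.1
Highest Hurwicz score = 14.55 → E.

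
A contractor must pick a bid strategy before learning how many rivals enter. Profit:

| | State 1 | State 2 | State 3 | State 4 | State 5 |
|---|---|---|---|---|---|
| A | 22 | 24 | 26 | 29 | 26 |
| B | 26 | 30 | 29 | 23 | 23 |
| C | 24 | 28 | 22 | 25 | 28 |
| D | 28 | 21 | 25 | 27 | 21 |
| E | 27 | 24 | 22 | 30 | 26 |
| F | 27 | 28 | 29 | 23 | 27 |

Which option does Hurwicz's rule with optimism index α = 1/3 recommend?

A: 1/3·29 + 2/3·22 = 73/3
B: 1/3·30 + 2/3·23 = 76/3
C: 1/3·28 + 2/3·22 = 24
D: 1/3·28 + 2/3·21 = 70/3
E: 1/3·30 + 2/3·22 = 74/3
F: 1/3·29 + 2/3·23 = 25
Highest Hurwicz score = 76/3 → B.

B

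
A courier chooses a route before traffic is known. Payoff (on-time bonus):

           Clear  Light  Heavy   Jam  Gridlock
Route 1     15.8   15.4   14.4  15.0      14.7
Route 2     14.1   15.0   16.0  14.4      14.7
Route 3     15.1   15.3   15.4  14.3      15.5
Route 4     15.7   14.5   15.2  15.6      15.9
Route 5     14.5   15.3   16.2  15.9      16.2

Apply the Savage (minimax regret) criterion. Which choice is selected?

Column bests: Clear=15.8, Light=15.4, Heavy=16.2, Jam=15.9, Gridlock=16.2.
Route 1 regrets: 0.0, 0.0, 1.8, 0.9, 1.5 → max 1.8
Route 2 regrets: 1.7, 0.4, 0.2, 1.5, 1.5 → max 1.7
Route 3 regrets: 0.7, 0.1, 0.8, 1.6, 0.7 → max 1.6
Route 4 regrets: 0.1, 0.9, 1.0, 0.3, 0.3 → max 1.0
Route 5 regrets: 1.3, 0.1, 0.0, 0.0, 0.0 → max 1.3
Smallest max regret = 1.0 → Route 4.

Route 4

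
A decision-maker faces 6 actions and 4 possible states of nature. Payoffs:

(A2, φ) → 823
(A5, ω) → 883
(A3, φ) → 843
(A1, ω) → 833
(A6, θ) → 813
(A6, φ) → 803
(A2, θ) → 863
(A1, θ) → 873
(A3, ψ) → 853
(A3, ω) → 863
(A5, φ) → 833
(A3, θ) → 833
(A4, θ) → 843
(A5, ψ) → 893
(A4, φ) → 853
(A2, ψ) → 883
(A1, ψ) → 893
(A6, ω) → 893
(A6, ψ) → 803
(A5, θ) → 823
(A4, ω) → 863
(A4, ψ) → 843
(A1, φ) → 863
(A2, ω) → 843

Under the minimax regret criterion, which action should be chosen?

Column bests: θ=873, φ=863, ψ=893, ω=893.
A1 regrets: 0, 0, 0, 60 → max 60
A2 regrets: 10, 40, 10, 50 → max 50
A3 regrets: 40, 20, 40, 30 → max 40
A4 regrets: 30, 10, 50, 30 → max 50
A5 regrets: 50, 30, 0, 10 → max 50
A6 regrets: 60, 60, 90, 0 → max 90
Smallest max regret = 40 → A3.

A3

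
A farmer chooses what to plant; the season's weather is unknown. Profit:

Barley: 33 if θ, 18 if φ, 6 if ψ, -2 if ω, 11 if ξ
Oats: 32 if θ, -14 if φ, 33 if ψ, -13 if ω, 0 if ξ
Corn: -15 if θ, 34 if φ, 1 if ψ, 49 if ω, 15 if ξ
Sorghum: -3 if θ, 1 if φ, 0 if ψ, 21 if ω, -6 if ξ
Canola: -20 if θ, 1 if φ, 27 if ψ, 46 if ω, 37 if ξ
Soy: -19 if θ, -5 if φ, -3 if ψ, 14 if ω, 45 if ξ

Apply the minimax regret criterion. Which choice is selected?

Corn

Column bests: θ=33, φ=34, ψ=33, ω=49, ξ=45.
Barley regrets: 0, 16, 27, 51, 34 → max 51
Oats regrets: 1, 48, 0, 62, 45 → max 62
Corn regrets: 48, 0, 32, 0, 30 → max 48
Sorghum regrets: 36, 33, 33, 28, 51 → max 51
Canola regrets: 53, 33, 6, 3, 8 → max 53
Soy regrets: 52, 39, 36, 35, 0 → max 52
Smallest max regret = 48 → Corn.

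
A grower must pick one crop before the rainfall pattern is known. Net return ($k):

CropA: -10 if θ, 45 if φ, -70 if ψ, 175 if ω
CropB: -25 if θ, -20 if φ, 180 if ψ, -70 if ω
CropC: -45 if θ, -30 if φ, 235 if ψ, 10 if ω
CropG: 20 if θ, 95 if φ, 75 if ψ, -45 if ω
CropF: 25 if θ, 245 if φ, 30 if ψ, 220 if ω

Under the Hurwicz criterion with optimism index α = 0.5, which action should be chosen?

CropF

CropA: 0.5·175 + 0.5·(-70) = 52.5
CropB: 0.5·180 + 0.5·(-70) = 55
CropC: 0.5·235 + 0.5·(-45) = 95
CropG: 0.5·95 + 0.5·(-45) = 25
CropF: 0.5·245 + 0.5·25 = 135
Highest Hurwicz score = 135 → CropF.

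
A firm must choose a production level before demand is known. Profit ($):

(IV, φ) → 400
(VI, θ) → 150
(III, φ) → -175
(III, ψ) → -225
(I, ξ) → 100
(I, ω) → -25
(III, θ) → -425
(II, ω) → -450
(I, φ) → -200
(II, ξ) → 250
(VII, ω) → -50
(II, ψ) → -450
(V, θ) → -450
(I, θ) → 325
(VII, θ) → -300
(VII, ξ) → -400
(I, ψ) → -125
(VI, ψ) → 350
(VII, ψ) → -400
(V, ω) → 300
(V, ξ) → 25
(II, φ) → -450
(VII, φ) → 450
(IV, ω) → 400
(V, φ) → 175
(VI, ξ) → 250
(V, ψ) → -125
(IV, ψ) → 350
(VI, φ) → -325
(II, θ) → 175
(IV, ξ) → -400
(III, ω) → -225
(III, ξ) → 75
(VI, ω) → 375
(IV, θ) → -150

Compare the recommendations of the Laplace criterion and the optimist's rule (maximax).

laplace → VI; maximax → VII (disagree)

Row averages: I=15, II=-185, III=-195, IV=120, V=-15, VI=160, VII=-140
Highest average = 160 → VI.
Row maxima: I=325, II=250, III=75, IV=400, V=300, VI=375, VII=450
Best best-case = 450 → VII.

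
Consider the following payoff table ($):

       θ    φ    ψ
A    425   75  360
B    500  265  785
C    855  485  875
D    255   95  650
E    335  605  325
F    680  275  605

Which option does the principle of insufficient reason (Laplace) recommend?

Row averages: A=860/3, B=1550/3, C=2215/3, D=1000/3, E=1265/3, F=520
Highest average = 2215/3 → C.

C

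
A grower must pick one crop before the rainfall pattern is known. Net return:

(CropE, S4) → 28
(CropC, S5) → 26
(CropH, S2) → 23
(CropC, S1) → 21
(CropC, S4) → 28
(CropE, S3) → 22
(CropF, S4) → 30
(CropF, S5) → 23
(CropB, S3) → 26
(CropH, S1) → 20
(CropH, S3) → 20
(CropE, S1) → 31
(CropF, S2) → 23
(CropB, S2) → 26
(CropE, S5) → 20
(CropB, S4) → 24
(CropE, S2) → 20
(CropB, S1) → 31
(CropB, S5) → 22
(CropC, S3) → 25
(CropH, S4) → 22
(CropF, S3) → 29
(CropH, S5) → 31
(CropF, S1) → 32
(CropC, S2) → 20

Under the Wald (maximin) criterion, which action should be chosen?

CropF

Row minima: CropF=23, CropC=20, CropB=22, CropH=20, CropE=20
Best worst-case = 23 → CropF.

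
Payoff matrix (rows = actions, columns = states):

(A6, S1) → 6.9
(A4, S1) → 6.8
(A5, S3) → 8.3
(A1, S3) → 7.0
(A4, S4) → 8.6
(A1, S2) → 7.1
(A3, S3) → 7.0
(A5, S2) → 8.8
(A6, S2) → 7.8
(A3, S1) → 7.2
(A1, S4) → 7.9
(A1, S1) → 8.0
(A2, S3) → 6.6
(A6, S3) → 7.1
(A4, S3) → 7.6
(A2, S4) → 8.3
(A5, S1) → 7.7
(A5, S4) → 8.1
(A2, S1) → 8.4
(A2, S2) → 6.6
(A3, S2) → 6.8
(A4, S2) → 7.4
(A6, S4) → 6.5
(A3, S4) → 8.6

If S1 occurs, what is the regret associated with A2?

0.0

Best payoff under S1 is 8.4.
Regret = 8.4 − 8.4 = 0.0.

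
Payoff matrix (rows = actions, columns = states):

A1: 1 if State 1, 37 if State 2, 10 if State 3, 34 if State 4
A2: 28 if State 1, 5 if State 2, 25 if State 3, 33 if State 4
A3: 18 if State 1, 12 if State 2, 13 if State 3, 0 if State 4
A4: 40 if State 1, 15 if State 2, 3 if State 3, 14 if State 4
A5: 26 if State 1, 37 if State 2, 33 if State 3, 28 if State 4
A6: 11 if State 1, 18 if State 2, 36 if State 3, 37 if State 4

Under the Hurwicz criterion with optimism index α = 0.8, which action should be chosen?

A5

A1: 0.8·37 + 0.2·1 = 29.8
A2: 0.8·33 + 0.2·5 = 27.4
A3: 0.8·18 + 0.2·0 = 14.4
A4: 0.8·40 + 0.2·3 = 32.6
A5: 0.8·37 + 0.2·26 = 34.8
A6: 0.8·37 + 0.2·11 = 31.8
Highest Hurwicz score = 34.8 → A5.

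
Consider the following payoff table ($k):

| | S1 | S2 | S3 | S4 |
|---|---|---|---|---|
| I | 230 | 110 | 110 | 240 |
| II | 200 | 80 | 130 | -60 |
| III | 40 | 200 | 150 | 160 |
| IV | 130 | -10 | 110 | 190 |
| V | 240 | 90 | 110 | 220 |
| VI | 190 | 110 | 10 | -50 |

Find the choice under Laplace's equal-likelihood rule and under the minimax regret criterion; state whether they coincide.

laplace → I; minimax regret → I (agree)

Row averages: I=172.5, II=87.5, III=137.5, IV=105, V=165, VI=65
Highest average = 172.5 → I.
Column bests: S1=240, S2=200, S3=150, S4=240.
I regrets: 10, 90, 40, 0 → max 90
II regrets: 40, 120, 20, 300 → max 300
III regrets: 200, 0, 0, 80 → max 200
IV regrets: 110, 210, 40, 50 → max 210
V regrets: 0, 110, 40, 20 → max 110
VI regrets: 50, 90, 140, 290 → max 290
Smallest max regret = 90 → I.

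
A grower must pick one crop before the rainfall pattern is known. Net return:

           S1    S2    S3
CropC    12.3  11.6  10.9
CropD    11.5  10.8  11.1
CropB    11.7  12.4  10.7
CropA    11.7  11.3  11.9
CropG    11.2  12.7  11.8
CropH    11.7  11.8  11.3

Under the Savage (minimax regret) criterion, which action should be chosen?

Column bests: S1=12.3, S2=12.7, S3=11.9.
CropC regrets: 0.0, 1.1, 1.0 → max 1.1
CropD regrets: 0.8, 1.9, 0.8 → max 1.9
CropB regrets: 0.6, 0.3, 1.2 → max 1.2
CropA regrets: 0.6, 1.4, 0.0 → max 1.4
CropG regrets: 1.1, 0.0, 0.1 → max 1.1
CropH regrets: 0.6, 0.9, 0.6 → max 0.9
Smallest max regret = 0.9 → CropH.

CropH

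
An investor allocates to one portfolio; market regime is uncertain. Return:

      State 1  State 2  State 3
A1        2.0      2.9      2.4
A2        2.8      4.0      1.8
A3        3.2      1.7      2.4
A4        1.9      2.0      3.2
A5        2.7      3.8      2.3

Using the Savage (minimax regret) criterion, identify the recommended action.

A5

Column bests: State 1=3.2, State 2=4.0, State 3=3.2.
A1 regrets: 1.2, 1.1, 0.8 → max 1.2
A2 regrets: 0.4, 0.0, 1.4 → max 1.4
A3 regrets: 0.0, 2.3, 0.8 → max 2.3
A4 regrets: 1.3, 2.0, 0.0 → max 2.0
A5 regrets: 0.5, 0.2, 0.9 → max 0.9
Smallest max regret = 0.9 → A5.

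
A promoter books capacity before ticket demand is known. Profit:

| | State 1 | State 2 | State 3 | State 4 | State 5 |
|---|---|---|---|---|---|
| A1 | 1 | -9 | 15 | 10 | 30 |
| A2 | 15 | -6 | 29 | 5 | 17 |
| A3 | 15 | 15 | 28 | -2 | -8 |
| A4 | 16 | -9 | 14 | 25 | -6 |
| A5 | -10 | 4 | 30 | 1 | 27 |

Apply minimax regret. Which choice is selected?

Column bests: State 1=16, State 2=15, State 3=30, State 4=25, State 5=30.
A1 regrets: 15, 24, 15, 15, 0 → max 24
A2 regrets: 1, 21, 1, 20, 13 → max 21
A3 regrets: 1, 0, 2, 27, 38 → max 38
A4 regrets: 0, 24, 16, 0, 36 → max 36
A5 regrets: 26, 11, 0, 24, 3 → max 26
Smallest max regret = 21 → A2.

A2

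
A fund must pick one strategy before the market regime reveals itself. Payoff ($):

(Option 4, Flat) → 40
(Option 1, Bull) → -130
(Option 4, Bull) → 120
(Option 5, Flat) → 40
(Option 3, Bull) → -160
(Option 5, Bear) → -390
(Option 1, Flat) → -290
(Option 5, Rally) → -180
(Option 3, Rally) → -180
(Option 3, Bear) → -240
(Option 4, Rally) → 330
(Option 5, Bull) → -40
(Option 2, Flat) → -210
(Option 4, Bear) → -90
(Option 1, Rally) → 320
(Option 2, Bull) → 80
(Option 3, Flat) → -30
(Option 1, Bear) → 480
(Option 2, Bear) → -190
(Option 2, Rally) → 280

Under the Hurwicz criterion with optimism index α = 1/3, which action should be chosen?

Option 4

Option 1: 1/3·480 + 2/3·(-290) = -100/3
Option 2: 1/3·280 + 2/3·(-210) = -140/3
Option 3: 1/3·(-30) + 2/3·(-240) = -170
Option 4: 1/3·330 + 2/3·(-90) = 50
Option 5: 1/3·40 + 2/3·(-390) = -740/3
Highest Hurwicz score = 50 → Option 4.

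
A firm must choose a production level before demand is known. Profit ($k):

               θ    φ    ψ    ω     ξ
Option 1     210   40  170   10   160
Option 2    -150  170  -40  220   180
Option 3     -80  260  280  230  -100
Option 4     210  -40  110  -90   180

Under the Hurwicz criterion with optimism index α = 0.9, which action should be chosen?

Option 3

Option 1: 0.9·210 + 0.1·10 = 190
Option 2: 0.9·220 + 0.1·(-150) = 183
Option 3: 0.9·280 + 0.1·(-100) = 242
Option 4: 0.9·210 + 0.1·(-90) = 180
Highest Hurwicz score = 242 → Option 3.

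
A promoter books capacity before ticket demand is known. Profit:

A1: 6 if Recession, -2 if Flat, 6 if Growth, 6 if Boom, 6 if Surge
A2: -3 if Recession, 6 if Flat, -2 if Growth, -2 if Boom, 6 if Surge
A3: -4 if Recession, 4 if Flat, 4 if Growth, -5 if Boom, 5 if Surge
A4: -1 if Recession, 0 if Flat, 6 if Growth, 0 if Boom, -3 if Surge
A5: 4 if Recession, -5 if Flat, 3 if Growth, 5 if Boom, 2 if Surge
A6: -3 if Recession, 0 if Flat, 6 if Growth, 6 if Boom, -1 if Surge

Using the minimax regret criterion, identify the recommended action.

A1

Column bests: Recession=6, Flat=6, Growth=6, Boom=6, Surge=6.
A1 regrets: 0, 8, 0, 0, 0 → max 8
A2 regrets: 9, 0, 8, 8, 0 → max 9
A3 regrets: 10, 2, 2, 11, 1 → max 11
A4 regrets: 7, 6, 0, 6, 9 → max 9
A5 regrets: 2, 11, 3, 1, 4 → max 11
A6 regrets: 9, 6, 0, 0, 7 → max 9
Smallest max regret = 8 → A1.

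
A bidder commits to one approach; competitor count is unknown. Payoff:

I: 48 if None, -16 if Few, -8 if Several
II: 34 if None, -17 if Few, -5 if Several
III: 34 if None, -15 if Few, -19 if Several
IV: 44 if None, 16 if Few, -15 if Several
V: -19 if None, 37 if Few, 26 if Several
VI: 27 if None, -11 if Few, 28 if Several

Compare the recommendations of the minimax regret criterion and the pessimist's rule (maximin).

minimax regret → IV; maximin → VI (disagree)

Column bests: None=48, Few=37, Several=28.
I regrets: 0, 53, 36 → max 53
II regrets: 14, 54, 33 → max 54
III regrets: 14, 52, 47 → max 52
IV regrets: 4, 21, 43 → max 43
V regrets: 67, 0, 2 → max 67
VI regrets: 21, 48, 0 → max 48
Smallest max regret = 43 → IV.
Row minima: I=-16, II=-17, III=-19, IV=-15, V=-19, VI=-11
Best worst-case = -11 → VI.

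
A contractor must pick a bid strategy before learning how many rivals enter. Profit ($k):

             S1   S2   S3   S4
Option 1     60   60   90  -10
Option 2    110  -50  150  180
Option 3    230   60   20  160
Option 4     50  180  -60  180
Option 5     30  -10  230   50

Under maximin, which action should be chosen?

Row minima: Option 1=-10, Option 2=-50, Option 3=20, Option 4=-60, Option 5=-10
Best worst-case = 20 → Option 3.

Option 3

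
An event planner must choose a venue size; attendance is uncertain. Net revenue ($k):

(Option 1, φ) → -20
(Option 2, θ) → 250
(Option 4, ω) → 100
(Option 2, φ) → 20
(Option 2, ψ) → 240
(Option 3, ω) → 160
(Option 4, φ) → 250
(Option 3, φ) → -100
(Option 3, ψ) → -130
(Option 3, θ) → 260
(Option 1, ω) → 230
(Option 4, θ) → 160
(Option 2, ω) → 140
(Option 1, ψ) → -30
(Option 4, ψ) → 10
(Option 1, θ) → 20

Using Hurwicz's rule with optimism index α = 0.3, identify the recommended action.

Option 1: 0.3·230 + 0.7·(-30) = 48
Option 2: 0.3·250 + 0.7·20 = 89
Option 3: 0.3·260 + 0.7·(-130) = -13
Option 4: 0.3·250 + 0.7·10 = 82
Highest Hurwicz score = 89 → Option 2.

Option 2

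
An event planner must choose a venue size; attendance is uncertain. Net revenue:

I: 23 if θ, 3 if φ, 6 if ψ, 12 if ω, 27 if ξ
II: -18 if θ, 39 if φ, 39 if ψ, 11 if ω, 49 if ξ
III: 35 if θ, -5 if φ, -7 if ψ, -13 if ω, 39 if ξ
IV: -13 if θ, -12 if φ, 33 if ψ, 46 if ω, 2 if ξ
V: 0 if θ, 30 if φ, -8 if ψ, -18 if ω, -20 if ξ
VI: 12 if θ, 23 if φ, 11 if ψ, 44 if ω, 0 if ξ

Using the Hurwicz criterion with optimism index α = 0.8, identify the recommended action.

I: 0.8·27 + 0.2·3 = 22.2
II: 0.8·49 + 0.2·(-18) = 35.6
III: 0.8·39 + 0.2·(-13) = 28.6
IV: 0.8·46 + 0.2·(-13) = 34.2
V: 0.8·30 + 0.2·(-20) = 20
VI: 0.8·44 + 0.2·0 = 35.2
Highest Hurwicz score = 35.6 → II.

II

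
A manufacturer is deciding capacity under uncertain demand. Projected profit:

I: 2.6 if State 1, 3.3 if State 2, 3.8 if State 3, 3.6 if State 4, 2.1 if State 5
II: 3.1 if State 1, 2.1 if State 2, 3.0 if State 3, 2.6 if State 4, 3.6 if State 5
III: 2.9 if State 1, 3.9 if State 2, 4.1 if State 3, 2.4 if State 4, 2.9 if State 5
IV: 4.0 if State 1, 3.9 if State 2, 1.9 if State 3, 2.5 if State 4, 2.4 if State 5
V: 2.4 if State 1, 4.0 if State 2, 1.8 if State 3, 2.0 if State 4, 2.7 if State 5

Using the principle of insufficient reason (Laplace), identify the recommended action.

III

Row averages: I=3.08, II=2.88, III=3.24, IV=2.94, V=2.58
Highest average = 3.24 → III.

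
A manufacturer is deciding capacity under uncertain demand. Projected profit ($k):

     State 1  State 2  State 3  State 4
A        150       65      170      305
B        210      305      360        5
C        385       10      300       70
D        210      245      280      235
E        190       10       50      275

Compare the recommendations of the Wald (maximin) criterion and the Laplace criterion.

Row minima: A=65, B=5, C=10, D=210, E=10
Best worst-case = 210 → D.
Row averages: A=172.5, B=220, C=191.25, D=242.5, E=131.25
Highest average = 242.5 → D.

maximin → D; laplace → D (agree)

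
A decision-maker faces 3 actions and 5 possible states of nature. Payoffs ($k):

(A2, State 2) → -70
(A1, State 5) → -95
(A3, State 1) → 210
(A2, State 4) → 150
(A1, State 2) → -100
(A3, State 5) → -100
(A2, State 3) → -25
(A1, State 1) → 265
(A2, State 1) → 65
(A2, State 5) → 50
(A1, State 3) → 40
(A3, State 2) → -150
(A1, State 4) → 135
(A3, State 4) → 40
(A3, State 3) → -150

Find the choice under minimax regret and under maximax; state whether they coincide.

minimax regret → A1; maximax → A1 (agree)

Column bests: State 1=265, State 2=-70, State 3=40, State 4=150, State 5=50.
A1 regrets: 0, 30, 0, 15, 145 → max 145
A2 regrets: 200, 0, 65, 0, 0 → max 200
A3 regrets: 55, 80, 190, 110, 150 → max 190
Smallest max regret = 145 → A1.
Row maxima: A1=265, A2=150, A3=210
Best best-case = 265 → A1.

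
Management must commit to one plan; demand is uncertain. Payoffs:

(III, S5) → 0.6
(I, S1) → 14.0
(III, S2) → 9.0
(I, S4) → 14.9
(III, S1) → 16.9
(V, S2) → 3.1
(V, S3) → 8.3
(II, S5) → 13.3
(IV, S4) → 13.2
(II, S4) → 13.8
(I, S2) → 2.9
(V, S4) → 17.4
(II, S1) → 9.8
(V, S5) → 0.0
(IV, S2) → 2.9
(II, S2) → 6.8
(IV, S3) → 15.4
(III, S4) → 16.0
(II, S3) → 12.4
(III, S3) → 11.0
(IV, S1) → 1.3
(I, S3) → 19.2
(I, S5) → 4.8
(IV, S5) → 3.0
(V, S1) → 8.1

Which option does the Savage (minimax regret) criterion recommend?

II

Column bests: S1=16.9, S2=9.0, S3=19.2, S4=17.4, S5=13.3.
I regrets: 2.9, 6.1, 0.0, 2.5, 8.5 → max 8.5
II regrets: 7.1, 2.2, 6.8, 3.6, 0.0 → max 7.1
III regrets: 0.0, 0.0, 8.2, 1.4, 12.7 → max 12.7
IV regrets: 15.6, 6.1, 3.8, 4.2, 10.3 → max 15.6
V regrets: 8.8, 5.9, 10.9, 0.0, 13.3 → max 13.3
Smallest max regret = 7.1 → II.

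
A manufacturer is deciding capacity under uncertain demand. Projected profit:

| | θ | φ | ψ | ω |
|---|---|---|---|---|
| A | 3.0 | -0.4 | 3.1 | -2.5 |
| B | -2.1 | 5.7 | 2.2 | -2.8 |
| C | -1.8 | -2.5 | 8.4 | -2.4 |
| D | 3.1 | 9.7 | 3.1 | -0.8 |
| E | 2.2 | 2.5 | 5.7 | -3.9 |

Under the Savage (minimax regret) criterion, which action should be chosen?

Column bests: θ=3.1, φ=9.7, ψ=8.4, ω=-0.8.
A regrets: 0.1, 10.1, 5.3, 1.7 → max 10.1
B regrets: 5.2, 4.0, 6.2, 2.0 → max 6.2
C regrets: 4.9, 12.2, 0.0, 1.6 → max 12.2
D regrets: 0.0, 0.0, 5.3, 0.0 → max 5.3
E regrets: 0.9, 7.2, 2.7, 3.1 → max 7.2
Smallest max regret = 5.3 → D.

D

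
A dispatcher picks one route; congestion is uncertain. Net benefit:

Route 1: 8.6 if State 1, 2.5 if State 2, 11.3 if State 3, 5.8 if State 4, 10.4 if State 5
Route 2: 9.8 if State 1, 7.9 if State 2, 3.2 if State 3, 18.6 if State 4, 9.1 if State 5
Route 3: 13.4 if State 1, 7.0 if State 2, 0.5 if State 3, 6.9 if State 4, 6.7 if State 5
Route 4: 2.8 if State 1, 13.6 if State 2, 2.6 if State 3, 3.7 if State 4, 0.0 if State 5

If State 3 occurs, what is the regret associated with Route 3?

10.8

Best payoff under State 3 is 11.3.
Regret = 11.3 − 0.5 = 10.8.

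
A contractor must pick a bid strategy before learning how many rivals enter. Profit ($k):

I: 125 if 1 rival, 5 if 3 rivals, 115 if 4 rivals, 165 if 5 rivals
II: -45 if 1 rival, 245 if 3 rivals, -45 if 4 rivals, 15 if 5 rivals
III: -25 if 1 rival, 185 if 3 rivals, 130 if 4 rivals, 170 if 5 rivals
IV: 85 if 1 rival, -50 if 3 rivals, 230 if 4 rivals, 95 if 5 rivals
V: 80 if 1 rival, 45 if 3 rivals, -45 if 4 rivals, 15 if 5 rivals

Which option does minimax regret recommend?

III

Column bests: 1 rival=125, 3 rivals=245, 4 rivals=230, 5 rivals=170.
I regrets: 0, 240, 115, 5 → max 240
II regrets: 170, 0, 275, 155 → max 275
III regrets: 150, 60, 100, 0 → max 150
IV regrets: 40, 295, 0, 75 → max 295
V regrets: 45, 200, 275, 155 → max 275
Smallest max regret = 150 → III.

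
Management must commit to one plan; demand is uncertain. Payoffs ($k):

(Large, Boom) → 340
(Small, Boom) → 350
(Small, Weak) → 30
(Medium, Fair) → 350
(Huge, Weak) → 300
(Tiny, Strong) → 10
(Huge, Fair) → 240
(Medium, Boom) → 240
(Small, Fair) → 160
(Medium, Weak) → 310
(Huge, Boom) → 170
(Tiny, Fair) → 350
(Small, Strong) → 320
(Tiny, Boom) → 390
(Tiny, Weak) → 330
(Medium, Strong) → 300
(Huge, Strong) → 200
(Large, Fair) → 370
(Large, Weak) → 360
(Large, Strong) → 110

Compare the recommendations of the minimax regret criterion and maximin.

Column bests: Weak=360, Fair=370, Strong=320, Boom=390.
Tiny regrets: 30, 20, 310, 0 → max 310
Small regrets: 330, 210, 0, 40 → max 330
Medium regrets: 50, 20, 20, 150 → max 150
Large regrets: 0, 0, 210, 50 → max 210
Huge regrets: 60, 130, 120, 220 → max 220
Smallest max regret = 150 → Medium.
Row minima: Tiny=10, Small=30, Medium=240, Large=110, Huge=170
Best worst-case = 240 → Medium.

minimax regret → Medium; maximin → Medium (agree)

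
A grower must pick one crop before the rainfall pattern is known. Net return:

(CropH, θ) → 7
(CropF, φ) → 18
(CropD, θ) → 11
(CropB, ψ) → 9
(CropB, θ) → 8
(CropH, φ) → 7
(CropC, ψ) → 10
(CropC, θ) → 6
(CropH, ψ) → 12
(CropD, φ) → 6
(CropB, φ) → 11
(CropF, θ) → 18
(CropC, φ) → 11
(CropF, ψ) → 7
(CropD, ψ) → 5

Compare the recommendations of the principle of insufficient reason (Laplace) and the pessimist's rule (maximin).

Row averages: CropD=22/3, CropB=28/3, CropH=26/3, CropC=9, CropF=43/3
Highest average = 43/3 → CropF.
Row minima: CropD=5, CropB=8, CropH=7, CropC=6, CropF=7
Best worst-case = 8 → CropB.

laplace → CropF; maximin → CropB (disagree)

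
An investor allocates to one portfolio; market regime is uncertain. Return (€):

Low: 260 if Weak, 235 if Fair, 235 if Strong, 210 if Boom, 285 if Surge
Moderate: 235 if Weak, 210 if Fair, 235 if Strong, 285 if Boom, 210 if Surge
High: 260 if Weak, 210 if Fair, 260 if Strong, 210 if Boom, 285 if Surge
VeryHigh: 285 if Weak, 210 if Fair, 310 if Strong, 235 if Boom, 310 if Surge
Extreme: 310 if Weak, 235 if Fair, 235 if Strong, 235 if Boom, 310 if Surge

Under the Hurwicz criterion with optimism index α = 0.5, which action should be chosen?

Low: 0.5·285 + 0.5·210 = 247.5
Moderate: 0.5·285 + 0.5·210 = 247.5
High: 0.5·285 + 0.5·210 = 247.5
VeryHigh: 0.5·310 + 0.5·210 = 260
Extreme: 0.5·310 + 0.5·235 = 272.5
Highest Hurwicz score = 272.5 → Extreme.

Extreme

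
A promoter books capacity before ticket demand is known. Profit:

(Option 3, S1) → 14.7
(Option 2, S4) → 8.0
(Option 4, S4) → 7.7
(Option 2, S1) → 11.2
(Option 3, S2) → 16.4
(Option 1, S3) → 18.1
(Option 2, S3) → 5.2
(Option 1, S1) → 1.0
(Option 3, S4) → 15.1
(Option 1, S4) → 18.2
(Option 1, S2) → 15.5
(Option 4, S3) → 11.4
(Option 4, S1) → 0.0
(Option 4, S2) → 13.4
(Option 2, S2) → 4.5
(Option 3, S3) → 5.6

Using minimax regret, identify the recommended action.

Column bests: S1=14.7, S2=16.4, S3=18.1, S4=18.2.
Option 1 regrets: 13.7, 0.9, 0.0, 0.0 → max 13.7
Option 2 regrets: 3.5, 11.9, 12.9, 10.2 → max 12.9
Option 3 regrets: 0.0, 0.0, 12.5, 3.1 → max 12.5
Option 4 regrets: 14.7, 3.0, 6.7, 10.5 → max 14.7
Smallest max regret = 12.5 → Option 3.

Option 3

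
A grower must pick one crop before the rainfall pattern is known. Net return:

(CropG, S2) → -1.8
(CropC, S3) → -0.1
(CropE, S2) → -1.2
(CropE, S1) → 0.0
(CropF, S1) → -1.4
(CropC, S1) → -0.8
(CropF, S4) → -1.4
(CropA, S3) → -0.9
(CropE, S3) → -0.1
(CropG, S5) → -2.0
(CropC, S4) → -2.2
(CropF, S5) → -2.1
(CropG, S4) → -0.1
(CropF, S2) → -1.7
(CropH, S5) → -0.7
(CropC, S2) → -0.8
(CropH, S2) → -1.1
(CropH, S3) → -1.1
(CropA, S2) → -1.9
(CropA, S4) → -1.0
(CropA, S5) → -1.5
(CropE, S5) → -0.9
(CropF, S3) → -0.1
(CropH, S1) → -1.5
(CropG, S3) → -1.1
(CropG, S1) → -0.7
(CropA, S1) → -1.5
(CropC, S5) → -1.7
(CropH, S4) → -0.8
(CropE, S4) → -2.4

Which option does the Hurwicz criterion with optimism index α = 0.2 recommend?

CropA: 0.2·(-0.9) + 0.8·(-1.9) = -1.7
CropH: 0.2·(-0.7) + 0.8·(-1.5) = -1.34
CropE: 0.2·0.0 + 0.8·(-2.4) = -1.92
CropG: 0.2·(-0.1) + 0.8·(-2.0) = -1.62
CropF: 0.2·(-0.1) + 0.8·(-2.1) = -1.7
CropC: 0.2·(-0.1) + 0.8·(-2.2) = -1.78
Highest Hurwicz score = -1.34 → CropH.

CropH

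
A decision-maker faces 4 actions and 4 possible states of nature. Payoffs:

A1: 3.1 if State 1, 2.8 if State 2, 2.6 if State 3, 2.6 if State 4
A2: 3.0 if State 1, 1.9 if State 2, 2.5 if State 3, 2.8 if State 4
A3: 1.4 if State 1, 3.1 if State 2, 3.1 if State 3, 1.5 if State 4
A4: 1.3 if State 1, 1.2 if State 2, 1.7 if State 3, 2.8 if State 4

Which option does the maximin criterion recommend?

A1

Row minima: A1=2.6, A2=1.9, A3=1.4, A4=1.2
Best worst-case = 2.6 → A1.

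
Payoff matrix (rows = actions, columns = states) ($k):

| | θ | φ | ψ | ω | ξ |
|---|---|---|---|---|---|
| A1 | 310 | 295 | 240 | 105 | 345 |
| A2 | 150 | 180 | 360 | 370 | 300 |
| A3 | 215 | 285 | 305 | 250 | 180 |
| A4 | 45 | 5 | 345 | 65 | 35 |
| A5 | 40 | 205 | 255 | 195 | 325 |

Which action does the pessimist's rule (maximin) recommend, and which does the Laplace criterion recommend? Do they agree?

Row minima: A1=105, A2=150, A3=180, A4=5, A5=40
Best worst-case = 180 → A3.
Row averages: A1=259, A2=272, A3=247, A4=99, A5=204
Highest average = 272 → A2.

maximin → A3; laplace → A2 (disagree)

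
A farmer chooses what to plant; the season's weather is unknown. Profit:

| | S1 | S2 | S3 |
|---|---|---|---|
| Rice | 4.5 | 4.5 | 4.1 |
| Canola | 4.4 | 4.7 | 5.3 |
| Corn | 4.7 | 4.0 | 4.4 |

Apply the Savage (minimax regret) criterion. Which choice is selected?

Column bests: S1=4.7, S2=4.7, S3=5.3.
Rice regrets: 0.2, 0.2, 1.2 → max 1.2
Canola regrets: 0.3, 0.0, 0.0 → max 0.3
Corn regrets: 0.0, 0.7, 0.9 → max 0.9
Smallest max regret = 0.3 → Canola.

Canola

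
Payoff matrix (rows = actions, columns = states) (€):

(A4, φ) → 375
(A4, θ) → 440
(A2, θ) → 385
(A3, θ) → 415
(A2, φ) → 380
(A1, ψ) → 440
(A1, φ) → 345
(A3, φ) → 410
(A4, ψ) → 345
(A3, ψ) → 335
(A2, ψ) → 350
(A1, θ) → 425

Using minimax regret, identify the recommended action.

Column bests: θ=440, φ=410, ψ=440.
A1 regrets: 15, 65, 0 → max 65
A2 regrets: 55, 30, 90 → max 90
A3 regrets: 25, 0, 105 → max 105
A4 regrets: 0, 35, 95 → max 95
Smallest max regret = 65 → A1.

A1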